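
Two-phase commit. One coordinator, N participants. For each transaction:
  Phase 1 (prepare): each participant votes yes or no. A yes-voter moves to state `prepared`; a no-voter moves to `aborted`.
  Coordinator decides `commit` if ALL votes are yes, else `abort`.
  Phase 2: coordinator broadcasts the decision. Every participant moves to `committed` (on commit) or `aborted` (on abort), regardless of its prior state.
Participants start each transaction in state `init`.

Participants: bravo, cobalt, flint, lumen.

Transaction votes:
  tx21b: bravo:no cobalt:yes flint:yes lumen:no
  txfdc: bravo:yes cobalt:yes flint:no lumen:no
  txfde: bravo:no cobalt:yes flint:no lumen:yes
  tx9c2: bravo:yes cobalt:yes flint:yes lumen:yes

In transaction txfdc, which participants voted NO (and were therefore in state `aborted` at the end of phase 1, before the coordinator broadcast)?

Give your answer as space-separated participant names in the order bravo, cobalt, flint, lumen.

Answer: flint lumen

Derivation:
Txn txfdc phase 1: bravo yes -> prepared; cobalt yes -> prepared; flint no -> aborted; lumen no -> aborted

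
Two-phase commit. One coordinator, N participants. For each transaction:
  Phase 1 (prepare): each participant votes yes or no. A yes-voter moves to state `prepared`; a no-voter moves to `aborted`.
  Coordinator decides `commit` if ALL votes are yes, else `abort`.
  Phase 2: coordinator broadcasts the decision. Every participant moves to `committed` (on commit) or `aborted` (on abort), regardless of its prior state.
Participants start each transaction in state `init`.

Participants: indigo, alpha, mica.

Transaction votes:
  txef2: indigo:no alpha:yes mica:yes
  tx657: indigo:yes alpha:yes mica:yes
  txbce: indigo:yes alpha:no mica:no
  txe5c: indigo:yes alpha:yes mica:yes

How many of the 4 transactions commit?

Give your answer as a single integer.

Answer: 2

Derivation:
txef2: no from indigo -> abort (commits=0)
tx657: all yes -> commit (commits=1)
txbce: no from alpha, mica -> abort (commits=1)
txe5c: all yes -> commit (commits=2)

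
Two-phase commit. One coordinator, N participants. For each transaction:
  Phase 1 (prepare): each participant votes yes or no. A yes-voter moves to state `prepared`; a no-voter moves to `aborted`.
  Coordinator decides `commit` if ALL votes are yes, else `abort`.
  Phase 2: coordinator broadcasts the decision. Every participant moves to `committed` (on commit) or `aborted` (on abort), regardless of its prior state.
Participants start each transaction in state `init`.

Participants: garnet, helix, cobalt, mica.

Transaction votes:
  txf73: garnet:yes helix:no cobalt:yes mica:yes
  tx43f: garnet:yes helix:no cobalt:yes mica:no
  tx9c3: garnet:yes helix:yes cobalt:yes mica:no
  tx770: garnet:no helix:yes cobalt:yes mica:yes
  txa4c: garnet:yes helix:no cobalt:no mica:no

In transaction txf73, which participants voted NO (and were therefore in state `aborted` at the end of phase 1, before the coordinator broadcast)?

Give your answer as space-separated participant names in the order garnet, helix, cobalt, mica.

Txn txf73 phase 1: garnet yes -> prepared; helix no -> aborted; cobalt yes -> prepared; mica yes -> prepared

Answer: helix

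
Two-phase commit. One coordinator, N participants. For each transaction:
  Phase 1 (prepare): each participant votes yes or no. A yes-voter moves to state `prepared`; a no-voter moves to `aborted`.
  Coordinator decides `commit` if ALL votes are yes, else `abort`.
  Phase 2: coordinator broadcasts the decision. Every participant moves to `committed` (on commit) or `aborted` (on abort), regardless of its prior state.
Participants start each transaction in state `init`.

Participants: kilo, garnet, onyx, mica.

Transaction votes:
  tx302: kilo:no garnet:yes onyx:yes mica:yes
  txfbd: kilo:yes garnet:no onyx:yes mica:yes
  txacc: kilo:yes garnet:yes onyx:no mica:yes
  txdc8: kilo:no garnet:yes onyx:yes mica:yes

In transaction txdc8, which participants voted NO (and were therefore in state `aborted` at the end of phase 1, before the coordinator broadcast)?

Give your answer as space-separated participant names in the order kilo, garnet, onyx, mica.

Txn txdc8 phase 1: kilo no -> aborted; garnet yes -> prepared; onyx yes -> prepared; mica yes -> prepared

Answer: kilo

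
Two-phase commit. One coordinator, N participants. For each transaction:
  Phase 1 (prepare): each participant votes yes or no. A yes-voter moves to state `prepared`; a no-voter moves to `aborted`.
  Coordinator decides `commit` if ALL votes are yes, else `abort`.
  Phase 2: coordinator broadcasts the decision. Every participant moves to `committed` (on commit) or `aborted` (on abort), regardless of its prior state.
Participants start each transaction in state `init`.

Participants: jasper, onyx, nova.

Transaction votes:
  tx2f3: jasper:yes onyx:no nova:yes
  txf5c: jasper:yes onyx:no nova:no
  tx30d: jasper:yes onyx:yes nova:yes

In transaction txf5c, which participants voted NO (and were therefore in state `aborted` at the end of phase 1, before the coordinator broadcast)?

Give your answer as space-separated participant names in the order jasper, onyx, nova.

Txn txf5c phase 1: jasper yes -> prepared; onyx no -> aborted; nova no -> aborted

Answer: onyx nova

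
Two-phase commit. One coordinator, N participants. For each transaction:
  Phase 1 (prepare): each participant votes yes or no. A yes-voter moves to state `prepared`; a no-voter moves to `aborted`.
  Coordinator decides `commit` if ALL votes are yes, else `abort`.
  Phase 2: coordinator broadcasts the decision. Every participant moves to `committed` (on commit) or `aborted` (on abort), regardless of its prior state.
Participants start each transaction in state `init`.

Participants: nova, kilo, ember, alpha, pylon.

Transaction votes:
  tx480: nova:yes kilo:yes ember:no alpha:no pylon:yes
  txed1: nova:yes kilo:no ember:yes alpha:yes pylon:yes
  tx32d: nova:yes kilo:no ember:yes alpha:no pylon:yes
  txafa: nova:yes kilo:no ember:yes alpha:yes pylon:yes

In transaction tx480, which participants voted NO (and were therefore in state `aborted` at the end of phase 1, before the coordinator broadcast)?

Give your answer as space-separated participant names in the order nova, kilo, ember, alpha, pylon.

Txn tx480 phase 1: nova yes -> prepared; kilo yes -> prepared; ember no -> aborted; alpha no -> aborted; pylon yes -> prepared

Answer: ember alpha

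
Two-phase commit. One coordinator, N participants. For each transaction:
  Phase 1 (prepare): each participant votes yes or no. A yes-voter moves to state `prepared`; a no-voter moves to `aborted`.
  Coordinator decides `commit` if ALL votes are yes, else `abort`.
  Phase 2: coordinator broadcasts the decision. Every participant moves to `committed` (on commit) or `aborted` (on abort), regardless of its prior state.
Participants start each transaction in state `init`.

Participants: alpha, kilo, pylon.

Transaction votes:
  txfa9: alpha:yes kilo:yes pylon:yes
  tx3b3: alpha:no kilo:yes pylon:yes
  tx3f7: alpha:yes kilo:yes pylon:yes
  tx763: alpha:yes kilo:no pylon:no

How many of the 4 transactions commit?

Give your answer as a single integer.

Answer: 2

Derivation:
txfa9: all yes -> commit (commits=1)
tx3b3: no from alpha -> abort (commits=1)
tx3f7: all yes -> commit (commits=2)
tx763: no from kilo, pylon -> abort (commits=2)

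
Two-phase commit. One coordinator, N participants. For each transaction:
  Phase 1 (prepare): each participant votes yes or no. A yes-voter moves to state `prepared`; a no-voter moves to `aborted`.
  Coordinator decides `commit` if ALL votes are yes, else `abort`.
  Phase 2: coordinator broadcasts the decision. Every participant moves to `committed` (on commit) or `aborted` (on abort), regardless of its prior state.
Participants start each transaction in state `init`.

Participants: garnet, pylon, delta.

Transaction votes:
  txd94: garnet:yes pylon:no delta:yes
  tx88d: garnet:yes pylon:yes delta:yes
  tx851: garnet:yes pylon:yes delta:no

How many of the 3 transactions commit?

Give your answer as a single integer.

txd94: no from pylon -> abort (commits=0)
tx88d: all yes -> commit (commits=1)
tx851: no from delta -> abort (commits=1)

Answer: 1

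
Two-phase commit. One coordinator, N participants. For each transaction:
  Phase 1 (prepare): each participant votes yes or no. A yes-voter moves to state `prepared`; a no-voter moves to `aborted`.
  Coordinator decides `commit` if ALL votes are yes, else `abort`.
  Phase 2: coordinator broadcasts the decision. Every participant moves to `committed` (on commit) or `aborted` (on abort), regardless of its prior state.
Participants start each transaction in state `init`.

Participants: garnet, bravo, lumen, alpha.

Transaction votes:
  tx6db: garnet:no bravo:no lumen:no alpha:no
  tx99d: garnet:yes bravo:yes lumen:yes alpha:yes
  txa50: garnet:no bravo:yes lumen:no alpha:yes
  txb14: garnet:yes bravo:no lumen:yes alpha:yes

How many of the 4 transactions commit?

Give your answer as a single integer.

tx6db: no from garnet, bravo, lumen, alpha -> abort (commits=0)
tx99d: all yes -> commit (commits=1)
txa50: no from garnet, lumen -> abort (commits=1)
txb14: no from bravo -> abort (commits=1)

Answer: 1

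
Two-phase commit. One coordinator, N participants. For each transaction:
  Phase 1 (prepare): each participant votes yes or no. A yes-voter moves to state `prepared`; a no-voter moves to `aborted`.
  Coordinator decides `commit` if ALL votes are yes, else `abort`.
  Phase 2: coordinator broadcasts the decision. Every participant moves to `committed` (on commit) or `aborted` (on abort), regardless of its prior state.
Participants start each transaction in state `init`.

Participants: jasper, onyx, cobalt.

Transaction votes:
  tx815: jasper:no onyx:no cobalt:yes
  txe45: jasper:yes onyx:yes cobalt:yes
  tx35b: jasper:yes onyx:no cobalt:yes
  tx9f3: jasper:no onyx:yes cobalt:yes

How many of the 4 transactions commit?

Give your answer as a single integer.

tx815: no from jasper, onyx -> abort (commits=0)
txe45: all yes -> commit (commits=1)
tx35b: no from onyx -> abort (commits=1)
tx9f3: no from jasper -> abort (commits=1)

Answer: 1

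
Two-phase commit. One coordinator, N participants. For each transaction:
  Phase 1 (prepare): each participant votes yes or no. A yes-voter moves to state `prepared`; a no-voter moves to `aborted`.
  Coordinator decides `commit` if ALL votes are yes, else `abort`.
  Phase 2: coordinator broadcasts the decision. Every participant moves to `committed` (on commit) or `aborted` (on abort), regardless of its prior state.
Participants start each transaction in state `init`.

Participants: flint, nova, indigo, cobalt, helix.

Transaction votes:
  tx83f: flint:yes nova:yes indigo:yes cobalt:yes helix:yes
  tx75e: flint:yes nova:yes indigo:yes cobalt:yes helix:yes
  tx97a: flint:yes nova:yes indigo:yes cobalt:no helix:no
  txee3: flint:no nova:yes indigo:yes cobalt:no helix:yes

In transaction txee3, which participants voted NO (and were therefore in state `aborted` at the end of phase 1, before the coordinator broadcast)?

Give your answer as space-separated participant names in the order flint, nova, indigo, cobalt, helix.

Answer: flint cobalt

Derivation:
Txn txee3 phase 1: flint no -> aborted; nova yes -> prepared; indigo yes -> prepared; cobalt no -> aborted; helix yes -> prepared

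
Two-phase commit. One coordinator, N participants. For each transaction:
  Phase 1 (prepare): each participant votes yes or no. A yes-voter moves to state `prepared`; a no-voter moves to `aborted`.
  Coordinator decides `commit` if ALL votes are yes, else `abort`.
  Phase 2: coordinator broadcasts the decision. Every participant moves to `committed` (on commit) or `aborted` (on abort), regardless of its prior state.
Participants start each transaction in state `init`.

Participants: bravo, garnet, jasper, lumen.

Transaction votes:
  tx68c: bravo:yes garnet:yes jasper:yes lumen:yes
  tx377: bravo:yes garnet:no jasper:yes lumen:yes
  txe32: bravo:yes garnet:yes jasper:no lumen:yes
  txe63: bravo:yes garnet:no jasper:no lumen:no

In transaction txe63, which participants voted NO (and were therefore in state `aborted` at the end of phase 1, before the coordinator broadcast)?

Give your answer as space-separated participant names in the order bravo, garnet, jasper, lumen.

Answer: garnet jasper lumen

Derivation:
Txn txe63 phase 1: bravo yes -> prepared; garnet no -> aborted; jasper no -> aborted; lumen no -> aborted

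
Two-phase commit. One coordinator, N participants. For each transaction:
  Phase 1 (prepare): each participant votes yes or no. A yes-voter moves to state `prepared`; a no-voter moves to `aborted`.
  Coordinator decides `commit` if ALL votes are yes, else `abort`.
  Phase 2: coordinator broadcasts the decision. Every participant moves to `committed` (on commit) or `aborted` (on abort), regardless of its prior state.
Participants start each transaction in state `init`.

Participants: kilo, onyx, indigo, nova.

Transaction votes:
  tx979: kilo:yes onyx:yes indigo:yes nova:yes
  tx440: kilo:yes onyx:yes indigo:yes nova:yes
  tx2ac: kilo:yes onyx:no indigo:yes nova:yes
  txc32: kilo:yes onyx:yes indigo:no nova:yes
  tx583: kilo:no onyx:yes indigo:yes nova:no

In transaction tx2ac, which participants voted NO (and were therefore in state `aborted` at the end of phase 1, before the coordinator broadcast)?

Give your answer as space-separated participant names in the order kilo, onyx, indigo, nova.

Answer: onyx

Derivation:
Txn tx2ac phase 1: kilo yes -> prepared; onyx no -> aborted; indigo yes -> prepared; nova yes -> prepared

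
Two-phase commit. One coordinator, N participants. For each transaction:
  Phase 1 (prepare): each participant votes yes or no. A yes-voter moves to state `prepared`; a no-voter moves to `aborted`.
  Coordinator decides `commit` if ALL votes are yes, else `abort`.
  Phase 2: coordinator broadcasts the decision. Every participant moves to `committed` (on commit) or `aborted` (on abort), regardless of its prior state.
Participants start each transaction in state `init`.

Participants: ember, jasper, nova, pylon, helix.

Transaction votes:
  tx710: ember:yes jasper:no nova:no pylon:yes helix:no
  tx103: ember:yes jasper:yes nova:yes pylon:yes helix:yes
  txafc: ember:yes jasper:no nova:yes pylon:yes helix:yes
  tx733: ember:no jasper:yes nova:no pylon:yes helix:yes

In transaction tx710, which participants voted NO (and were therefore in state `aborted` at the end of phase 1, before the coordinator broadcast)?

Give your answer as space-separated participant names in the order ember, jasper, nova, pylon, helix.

Txn tx710 phase 1: ember yes -> prepared; jasper no -> aborted; nova no -> aborted; pylon yes -> prepared; helix no -> aborted

Answer: jasper nova helix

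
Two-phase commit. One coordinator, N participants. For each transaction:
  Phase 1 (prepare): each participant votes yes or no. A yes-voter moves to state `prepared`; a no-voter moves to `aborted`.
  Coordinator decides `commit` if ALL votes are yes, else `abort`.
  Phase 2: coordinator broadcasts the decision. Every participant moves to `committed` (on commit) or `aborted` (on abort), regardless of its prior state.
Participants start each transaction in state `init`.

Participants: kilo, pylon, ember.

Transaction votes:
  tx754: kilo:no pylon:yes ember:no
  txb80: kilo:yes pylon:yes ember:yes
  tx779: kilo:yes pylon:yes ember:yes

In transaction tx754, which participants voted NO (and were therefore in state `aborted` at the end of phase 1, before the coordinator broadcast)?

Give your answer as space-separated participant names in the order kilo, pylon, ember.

Answer: kilo ember

Derivation:
Txn tx754 phase 1: kilo no -> aborted; pylon yes -> prepared; ember no -> aborted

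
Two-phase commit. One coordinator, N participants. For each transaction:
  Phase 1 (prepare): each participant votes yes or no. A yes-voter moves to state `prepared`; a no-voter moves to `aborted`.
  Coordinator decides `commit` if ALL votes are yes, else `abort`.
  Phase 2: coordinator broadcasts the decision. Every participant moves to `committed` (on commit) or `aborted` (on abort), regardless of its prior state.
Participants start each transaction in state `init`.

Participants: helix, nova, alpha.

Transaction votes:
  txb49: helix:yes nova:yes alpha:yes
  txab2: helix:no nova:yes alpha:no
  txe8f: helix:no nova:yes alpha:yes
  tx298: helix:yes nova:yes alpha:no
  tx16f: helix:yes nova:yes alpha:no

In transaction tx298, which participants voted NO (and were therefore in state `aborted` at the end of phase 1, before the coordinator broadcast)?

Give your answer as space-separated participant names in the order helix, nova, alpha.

Txn tx298 phase 1: helix yes -> prepared; nova yes -> prepared; alpha no -> aborted

Answer: alpha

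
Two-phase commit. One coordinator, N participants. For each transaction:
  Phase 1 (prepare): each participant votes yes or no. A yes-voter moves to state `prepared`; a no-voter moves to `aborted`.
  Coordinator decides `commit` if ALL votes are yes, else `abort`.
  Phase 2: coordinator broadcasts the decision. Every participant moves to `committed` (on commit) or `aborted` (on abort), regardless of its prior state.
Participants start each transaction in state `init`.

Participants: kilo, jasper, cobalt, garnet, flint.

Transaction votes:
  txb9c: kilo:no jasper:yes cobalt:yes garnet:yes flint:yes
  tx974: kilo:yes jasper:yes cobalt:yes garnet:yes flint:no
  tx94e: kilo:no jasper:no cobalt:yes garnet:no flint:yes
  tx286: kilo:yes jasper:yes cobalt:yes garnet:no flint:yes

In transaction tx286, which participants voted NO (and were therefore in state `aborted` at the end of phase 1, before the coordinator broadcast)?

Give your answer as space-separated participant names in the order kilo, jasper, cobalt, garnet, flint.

Txn tx286 phase 1: kilo yes -> prepared; jasper yes -> prepared; cobalt yes -> prepared; garnet no -> aborted; flint yes -> prepared

Answer: garnet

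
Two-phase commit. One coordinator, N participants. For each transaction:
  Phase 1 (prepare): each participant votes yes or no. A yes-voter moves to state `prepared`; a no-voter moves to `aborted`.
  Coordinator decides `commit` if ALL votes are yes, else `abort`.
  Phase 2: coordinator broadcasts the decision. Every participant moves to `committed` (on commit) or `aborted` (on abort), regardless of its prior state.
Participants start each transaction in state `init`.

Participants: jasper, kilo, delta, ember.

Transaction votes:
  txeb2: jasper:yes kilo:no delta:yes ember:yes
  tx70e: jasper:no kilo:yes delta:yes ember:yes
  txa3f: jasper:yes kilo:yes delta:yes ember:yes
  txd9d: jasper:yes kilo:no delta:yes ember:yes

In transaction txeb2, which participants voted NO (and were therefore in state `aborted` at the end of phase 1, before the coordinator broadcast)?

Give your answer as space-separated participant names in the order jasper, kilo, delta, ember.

Txn txeb2 phase 1: jasper yes -> prepared; kilo no -> aborted; delta yes -> prepared; ember yes -> prepared

Answer: kilo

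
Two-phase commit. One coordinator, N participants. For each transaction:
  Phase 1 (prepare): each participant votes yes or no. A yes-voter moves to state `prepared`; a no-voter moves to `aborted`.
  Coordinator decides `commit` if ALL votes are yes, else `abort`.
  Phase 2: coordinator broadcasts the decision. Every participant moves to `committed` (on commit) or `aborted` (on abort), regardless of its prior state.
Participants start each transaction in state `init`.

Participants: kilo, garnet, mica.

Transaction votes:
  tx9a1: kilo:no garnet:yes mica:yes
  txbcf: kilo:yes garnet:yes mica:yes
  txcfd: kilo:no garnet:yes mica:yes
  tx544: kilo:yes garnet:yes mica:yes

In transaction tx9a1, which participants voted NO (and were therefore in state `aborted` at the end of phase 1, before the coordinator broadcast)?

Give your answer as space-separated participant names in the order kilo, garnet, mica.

Answer: kilo

Derivation:
Txn tx9a1 phase 1: kilo no -> aborted; garnet yes -> prepared; mica yes -> prepared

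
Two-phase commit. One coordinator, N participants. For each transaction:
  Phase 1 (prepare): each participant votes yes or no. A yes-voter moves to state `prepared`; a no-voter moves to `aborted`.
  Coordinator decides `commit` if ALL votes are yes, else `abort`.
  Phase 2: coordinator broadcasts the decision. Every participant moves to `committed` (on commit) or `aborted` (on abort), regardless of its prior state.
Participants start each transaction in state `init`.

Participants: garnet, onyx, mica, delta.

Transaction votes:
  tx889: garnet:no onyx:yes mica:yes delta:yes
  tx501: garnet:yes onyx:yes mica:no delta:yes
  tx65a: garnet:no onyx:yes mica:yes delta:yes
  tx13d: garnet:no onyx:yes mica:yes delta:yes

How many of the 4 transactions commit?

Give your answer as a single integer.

Answer: 0

Derivation:
tx889: no from garnet -> abort (commits=0)
tx501: no from mica -> abort (commits=0)
tx65a: no from garnet -> abort (commits=0)
tx13d: no from garnet -> abort (commits=0)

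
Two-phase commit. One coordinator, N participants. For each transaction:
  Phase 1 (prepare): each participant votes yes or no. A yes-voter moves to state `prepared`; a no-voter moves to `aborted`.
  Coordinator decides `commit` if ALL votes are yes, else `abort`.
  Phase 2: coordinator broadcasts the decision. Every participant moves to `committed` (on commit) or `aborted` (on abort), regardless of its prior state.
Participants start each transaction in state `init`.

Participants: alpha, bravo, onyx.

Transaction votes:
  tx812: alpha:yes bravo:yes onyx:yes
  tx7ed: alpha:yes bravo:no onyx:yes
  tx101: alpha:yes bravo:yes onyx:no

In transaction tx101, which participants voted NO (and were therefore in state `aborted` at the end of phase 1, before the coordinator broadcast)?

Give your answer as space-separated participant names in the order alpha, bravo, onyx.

Answer: onyx

Derivation:
Txn tx101 phase 1: alpha yes -> prepared; bravo yes -> prepared; onyx no -> aborted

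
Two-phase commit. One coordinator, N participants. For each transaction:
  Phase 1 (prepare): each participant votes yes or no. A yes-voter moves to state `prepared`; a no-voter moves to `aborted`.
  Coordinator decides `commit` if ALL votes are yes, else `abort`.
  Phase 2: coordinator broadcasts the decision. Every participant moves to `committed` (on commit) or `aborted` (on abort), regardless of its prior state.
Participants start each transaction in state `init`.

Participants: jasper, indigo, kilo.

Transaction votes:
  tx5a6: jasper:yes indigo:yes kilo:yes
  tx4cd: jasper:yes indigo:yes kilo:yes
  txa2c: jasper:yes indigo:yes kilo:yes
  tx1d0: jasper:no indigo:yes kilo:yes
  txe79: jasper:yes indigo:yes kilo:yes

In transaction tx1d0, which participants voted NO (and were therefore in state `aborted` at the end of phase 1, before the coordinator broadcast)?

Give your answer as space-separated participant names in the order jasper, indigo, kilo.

Txn tx1d0 phase 1: jasper no -> aborted; indigo yes -> prepared; kilo yes -> prepared

Answer: jasper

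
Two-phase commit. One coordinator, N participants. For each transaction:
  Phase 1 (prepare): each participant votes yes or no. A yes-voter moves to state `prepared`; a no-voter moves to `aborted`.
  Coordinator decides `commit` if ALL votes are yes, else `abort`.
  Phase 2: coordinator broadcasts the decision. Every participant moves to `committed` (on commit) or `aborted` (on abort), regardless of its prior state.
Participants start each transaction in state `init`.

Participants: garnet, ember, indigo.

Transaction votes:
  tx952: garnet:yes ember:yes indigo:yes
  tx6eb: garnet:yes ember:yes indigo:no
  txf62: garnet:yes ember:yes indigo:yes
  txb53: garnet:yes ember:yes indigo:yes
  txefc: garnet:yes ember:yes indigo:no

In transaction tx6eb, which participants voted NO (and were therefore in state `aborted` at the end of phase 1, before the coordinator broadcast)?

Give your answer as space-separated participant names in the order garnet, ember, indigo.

Answer: indigo

Derivation:
Txn tx6eb phase 1: garnet yes -> prepared; ember yes -> prepared; indigo no -> aborted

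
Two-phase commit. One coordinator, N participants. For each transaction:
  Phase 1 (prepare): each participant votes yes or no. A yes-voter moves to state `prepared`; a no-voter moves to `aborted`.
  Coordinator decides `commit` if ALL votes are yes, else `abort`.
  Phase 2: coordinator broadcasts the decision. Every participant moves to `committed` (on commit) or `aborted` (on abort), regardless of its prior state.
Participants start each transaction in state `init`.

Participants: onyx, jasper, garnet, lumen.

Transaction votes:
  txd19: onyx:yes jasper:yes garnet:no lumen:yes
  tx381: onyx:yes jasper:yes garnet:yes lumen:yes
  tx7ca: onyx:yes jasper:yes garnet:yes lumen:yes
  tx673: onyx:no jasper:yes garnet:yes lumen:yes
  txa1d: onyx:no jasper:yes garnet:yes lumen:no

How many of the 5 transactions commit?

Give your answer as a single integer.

Answer: 2

Derivation:
txd19: no from garnet -> abort (commits=0)
tx381: all yes -> commit (commits=1)
tx7ca: all yes -> commit (commits=2)
tx673: no from onyx -> abort (commits=2)
txa1d: no from onyx, lumen -> abort (commits=2)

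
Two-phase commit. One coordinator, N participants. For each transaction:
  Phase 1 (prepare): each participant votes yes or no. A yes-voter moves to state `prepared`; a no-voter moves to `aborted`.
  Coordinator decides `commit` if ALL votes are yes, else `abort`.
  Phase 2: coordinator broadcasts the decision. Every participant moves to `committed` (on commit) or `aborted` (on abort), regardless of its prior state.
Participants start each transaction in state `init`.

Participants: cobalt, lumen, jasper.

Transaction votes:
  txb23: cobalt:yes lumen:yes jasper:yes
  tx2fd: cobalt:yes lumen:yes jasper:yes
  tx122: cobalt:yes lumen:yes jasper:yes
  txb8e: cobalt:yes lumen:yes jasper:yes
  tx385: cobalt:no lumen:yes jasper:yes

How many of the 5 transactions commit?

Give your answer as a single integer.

txb23: all yes -> commit (commits=1)
tx2fd: all yes -> commit (commits=2)
tx122: all yes -> commit (commits=3)
txb8e: all yes -> commit (commits=4)
tx385: no from cobalt -> abort (commits=4)

Answer: 4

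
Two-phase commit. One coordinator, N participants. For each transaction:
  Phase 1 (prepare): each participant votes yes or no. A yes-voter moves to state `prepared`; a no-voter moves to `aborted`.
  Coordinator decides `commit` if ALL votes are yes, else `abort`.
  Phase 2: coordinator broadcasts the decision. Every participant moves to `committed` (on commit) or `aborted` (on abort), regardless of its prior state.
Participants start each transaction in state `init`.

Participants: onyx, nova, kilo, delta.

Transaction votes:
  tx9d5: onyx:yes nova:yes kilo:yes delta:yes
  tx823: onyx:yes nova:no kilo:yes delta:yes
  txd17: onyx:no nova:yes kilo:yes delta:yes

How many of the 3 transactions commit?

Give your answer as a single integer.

tx9d5: all yes -> commit (commits=1)
tx823: no from nova -> abort (commits=1)
txd17: no from onyx -> abort (commits=1)

Answer: 1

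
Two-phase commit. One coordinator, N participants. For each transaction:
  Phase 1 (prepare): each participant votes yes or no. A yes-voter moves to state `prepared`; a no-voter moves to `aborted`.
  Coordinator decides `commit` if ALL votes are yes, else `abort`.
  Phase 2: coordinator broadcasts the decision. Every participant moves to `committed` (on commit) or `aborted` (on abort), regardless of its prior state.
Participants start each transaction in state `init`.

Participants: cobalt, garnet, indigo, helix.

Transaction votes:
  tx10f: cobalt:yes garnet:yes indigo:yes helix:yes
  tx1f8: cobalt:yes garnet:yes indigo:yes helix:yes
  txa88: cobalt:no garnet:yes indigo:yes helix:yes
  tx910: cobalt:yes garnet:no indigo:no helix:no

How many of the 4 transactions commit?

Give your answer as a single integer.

Answer: 2

Derivation:
tx10f: all yes -> commit (commits=1)
tx1f8: all yes -> commit (commits=2)
txa88: no from cobalt -> abort (commits=2)
tx910: no from garnet, indigo, helix -> abort (commits=2)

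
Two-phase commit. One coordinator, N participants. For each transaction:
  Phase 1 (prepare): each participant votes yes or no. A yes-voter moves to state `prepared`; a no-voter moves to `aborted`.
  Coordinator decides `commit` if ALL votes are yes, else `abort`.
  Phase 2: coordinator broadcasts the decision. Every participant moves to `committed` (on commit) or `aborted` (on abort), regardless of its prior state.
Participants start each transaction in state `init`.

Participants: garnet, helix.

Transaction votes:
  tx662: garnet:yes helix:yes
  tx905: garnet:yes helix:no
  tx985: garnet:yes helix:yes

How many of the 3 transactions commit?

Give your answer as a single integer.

Answer: 2

Derivation:
tx662: all yes -> commit (commits=1)
tx905: no from helix -> abort (commits=1)
tx985: all yes -> commit (commits=2)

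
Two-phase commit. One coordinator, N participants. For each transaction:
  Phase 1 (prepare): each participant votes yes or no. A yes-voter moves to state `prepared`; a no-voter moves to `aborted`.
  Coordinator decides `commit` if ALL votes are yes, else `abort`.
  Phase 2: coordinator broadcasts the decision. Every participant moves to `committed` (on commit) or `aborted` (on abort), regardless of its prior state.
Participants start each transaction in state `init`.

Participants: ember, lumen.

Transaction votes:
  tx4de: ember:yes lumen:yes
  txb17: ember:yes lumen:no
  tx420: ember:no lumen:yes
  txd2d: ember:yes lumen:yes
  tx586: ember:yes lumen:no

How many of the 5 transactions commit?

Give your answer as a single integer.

tx4de: all yes -> commit (commits=1)
txb17: no from lumen -> abort (commits=1)
tx420: no from ember -> abort (commits=1)
txd2d: all yes -> commit (commits=2)
tx586: no from lumen -> abort (commits=2)

Answer: 2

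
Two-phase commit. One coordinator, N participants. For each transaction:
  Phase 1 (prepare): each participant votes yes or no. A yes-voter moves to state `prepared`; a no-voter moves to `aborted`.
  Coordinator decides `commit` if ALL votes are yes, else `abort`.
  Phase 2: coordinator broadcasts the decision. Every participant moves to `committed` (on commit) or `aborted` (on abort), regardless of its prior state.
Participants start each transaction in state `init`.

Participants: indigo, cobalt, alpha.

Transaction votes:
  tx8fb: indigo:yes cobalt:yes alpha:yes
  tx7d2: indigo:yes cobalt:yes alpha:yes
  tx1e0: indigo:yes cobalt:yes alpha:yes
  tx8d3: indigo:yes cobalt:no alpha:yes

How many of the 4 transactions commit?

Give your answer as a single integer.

Answer: 3

Derivation:
tx8fb: all yes -> commit (commits=1)
tx7d2: all yes -> commit (commits=2)
tx1e0: all yes -> commit (commits=3)
tx8d3: no from cobalt -> abort (commits=3)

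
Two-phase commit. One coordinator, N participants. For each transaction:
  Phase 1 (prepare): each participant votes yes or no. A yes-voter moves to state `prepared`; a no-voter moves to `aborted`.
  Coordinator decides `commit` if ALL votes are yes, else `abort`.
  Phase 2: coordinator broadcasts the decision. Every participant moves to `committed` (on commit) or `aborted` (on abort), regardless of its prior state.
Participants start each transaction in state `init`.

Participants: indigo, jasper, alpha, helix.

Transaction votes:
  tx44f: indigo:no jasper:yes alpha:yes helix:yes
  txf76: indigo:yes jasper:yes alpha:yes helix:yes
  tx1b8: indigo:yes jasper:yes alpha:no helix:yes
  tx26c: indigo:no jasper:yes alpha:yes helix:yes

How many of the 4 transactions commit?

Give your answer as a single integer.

Answer: 1

Derivation:
tx44f: no from indigo -> abort (commits=0)
txf76: all yes -> commit (commits=1)
tx1b8: no from alpha -> abort (commits=1)
tx26c: no from indigo -> abort (commits=1)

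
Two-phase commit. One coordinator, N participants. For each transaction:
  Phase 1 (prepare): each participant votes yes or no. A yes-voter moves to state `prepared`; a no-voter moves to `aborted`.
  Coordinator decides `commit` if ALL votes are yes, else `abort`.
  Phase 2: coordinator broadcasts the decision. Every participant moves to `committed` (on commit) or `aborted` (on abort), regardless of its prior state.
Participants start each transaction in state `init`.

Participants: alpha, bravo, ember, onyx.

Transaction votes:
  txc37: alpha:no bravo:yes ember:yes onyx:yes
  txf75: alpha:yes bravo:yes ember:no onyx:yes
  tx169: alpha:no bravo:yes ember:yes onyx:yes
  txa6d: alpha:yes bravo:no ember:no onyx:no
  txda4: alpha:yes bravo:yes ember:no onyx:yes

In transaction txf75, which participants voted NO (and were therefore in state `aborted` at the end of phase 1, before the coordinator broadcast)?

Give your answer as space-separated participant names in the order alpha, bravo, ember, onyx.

Txn txf75 phase 1: alpha yes -> prepared; bravo yes -> prepared; ember no -> aborted; onyx yes -> prepared

Answer: ember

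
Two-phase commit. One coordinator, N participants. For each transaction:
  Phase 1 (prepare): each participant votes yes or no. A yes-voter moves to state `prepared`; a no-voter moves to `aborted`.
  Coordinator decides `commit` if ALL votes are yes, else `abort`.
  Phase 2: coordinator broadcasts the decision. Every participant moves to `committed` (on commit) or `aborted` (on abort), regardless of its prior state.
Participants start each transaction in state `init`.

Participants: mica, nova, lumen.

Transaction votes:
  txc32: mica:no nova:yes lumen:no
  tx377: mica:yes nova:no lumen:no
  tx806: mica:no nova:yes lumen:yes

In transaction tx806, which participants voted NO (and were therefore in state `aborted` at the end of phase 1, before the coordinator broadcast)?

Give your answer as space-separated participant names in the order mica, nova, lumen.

Txn tx806 phase 1: mica no -> aborted; nova yes -> prepared; lumen yes -> prepared

Answer: mica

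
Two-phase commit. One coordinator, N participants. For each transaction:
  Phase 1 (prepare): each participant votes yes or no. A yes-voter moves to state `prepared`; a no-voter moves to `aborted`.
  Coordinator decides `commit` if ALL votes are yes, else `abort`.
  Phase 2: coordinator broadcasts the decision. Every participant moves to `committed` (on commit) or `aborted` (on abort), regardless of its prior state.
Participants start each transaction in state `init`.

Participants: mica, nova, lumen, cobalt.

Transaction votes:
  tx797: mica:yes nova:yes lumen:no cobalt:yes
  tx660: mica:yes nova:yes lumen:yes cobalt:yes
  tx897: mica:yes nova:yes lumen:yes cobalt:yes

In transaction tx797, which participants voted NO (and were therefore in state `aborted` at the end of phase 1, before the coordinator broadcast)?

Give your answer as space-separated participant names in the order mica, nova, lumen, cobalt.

Txn tx797 phase 1: mica yes -> prepared; nova yes -> prepared; lumen no -> aborted; cobalt yes -> prepared

Answer: lumen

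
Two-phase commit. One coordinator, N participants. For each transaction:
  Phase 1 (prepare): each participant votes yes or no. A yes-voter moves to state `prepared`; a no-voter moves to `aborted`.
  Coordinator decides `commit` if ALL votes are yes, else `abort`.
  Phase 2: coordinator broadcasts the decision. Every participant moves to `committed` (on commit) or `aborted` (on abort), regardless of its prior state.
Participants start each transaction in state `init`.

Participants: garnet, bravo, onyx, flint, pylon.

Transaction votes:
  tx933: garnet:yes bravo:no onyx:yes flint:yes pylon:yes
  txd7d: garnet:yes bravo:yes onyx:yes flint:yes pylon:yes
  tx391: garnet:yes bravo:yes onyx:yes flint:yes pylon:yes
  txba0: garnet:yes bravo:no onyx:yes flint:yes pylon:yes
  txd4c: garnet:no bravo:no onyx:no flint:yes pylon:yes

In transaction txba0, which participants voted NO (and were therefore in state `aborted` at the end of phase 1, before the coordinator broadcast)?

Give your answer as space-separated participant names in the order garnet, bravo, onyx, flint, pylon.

Txn txba0 phase 1: garnet yes -> prepared; bravo no -> aborted; onyx yes -> prepared; flint yes -> prepared; pylon yes -> prepared

Answer: bravo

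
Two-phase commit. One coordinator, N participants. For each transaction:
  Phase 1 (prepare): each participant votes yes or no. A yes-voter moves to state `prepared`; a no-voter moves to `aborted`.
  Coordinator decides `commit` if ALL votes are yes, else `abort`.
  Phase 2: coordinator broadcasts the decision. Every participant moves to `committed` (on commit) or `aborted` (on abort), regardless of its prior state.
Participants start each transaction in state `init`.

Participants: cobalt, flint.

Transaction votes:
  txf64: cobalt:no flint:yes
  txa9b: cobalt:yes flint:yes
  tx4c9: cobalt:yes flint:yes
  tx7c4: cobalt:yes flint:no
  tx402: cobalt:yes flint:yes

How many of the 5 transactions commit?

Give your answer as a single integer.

Answer: 3

Derivation:
txf64: no from cobalt -> abort (commits=0)
txa9b: all yes -> commit (commits=1)
tx4c9: all yes -> commit (commits=2)
tx7c4: no from flint -> abort (commits=2)
tx402: all yes -> commit (commits=3)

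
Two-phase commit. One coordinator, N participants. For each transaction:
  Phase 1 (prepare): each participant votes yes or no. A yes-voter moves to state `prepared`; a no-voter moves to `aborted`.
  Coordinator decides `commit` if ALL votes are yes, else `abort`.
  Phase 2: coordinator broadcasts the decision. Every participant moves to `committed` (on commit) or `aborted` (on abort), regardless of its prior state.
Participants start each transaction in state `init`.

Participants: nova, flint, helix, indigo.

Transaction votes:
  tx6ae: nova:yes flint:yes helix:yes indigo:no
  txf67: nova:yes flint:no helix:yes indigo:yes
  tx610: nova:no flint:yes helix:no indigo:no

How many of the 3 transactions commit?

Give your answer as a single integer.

Answer: 0

Derivation:
tx6ae: no from indigo -> abort (commits=0)
txf67: no from flint -> abort (commits=0)
tx610: no from nova, helix, indigo -> abort (commits=0)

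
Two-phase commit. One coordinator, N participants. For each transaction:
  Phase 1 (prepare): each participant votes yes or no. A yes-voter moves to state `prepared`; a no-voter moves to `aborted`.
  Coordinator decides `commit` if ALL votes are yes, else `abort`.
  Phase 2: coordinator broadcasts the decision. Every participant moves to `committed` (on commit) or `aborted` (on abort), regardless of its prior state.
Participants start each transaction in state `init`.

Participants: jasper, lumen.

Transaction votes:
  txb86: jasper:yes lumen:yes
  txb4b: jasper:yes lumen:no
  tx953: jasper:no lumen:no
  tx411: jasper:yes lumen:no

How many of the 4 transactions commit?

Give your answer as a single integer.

Answer: 1

Derivation:
txb86: all yes -> commit (commits=1)
txb4b: no from lumen -> abort (commits=1)
tx953: no from jasper, lumen -> abort (commits=1)
tx411: no from lumen -> abort (commits=1)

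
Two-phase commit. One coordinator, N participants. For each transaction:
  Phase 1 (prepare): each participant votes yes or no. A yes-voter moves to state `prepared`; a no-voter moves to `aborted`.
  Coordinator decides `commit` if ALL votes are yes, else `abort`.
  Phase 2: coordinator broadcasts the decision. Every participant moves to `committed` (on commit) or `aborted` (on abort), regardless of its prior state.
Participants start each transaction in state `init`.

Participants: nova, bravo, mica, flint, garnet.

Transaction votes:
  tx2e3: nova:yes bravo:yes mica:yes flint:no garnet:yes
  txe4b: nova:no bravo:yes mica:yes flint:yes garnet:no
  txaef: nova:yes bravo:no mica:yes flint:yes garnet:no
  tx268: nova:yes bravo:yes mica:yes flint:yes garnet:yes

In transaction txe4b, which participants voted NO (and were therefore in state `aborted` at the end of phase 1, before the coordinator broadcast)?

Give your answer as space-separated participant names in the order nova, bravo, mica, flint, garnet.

Answer: nova garnet

Derivation:
Txn txe4b phase 1: nova no -> aborted; bravo yes -> prepared; mica yes -> prepared; flint yes -> prepared; garnet no -> aborted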